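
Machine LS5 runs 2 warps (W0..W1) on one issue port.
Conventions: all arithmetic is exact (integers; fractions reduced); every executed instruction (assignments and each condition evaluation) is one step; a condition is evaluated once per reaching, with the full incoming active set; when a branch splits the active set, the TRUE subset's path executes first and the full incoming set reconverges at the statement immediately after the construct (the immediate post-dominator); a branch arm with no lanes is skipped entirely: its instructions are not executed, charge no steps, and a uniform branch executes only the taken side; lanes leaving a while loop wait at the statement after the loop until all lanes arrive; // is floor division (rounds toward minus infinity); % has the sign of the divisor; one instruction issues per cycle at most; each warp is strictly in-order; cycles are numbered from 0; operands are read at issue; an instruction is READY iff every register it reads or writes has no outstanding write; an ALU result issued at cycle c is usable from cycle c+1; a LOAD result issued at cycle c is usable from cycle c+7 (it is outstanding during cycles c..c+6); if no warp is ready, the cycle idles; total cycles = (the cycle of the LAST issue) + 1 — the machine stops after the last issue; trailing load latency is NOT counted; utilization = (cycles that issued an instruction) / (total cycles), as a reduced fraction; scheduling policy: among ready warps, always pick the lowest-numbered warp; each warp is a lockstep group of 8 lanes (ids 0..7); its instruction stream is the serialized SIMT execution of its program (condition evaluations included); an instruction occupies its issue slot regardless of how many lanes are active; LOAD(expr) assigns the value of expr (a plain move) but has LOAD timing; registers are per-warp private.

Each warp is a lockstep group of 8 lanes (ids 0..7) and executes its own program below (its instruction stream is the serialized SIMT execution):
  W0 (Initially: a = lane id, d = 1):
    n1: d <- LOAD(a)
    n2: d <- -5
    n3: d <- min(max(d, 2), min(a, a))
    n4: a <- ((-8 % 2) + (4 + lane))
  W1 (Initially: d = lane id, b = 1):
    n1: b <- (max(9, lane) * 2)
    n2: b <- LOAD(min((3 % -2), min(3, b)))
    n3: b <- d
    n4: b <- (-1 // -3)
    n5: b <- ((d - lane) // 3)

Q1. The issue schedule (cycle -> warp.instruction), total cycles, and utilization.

cycle 0: W0.I0
cycle 1: W1.I0
cycle 2: W1.I1
cycle 3: idle
cycle 4: idle
cycle 5: idle
cycle 6: idle
cycle 7: W0.I1
cycle 8: W0.I2
cycle 9: W0.I3
cycle 10: W1.I2
cycle 11: W1.I3
cycle 12: W1.I4

Answer: 13 cycles, utilization 9/13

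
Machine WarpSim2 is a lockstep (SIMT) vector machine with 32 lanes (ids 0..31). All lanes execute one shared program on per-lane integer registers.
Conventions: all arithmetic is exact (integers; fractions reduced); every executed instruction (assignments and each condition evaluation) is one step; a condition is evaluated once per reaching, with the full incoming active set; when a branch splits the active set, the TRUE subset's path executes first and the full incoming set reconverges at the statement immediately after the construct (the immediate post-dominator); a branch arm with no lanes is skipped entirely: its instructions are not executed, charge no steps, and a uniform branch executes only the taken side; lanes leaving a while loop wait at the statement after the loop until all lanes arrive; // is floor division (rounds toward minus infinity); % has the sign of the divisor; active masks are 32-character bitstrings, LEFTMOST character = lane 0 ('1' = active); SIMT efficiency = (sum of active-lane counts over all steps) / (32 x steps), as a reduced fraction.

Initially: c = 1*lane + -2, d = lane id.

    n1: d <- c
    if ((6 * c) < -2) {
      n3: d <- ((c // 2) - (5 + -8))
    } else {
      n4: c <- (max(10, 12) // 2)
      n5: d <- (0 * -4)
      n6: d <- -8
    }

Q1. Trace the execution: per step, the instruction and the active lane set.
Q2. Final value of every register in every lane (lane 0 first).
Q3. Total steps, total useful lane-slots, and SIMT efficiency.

step 0: d <- c                       11111111111111111111111111111111
step 1: eval ((6 * c) < -2)          11111111111111111111111111111111
step 2: d <- ((c // 2) - (5 + -8))   11000000000000000000000000000000
step 3: c <- (max(10, 12) // 2)      00111111111111111111111111111111
step 4: d <- (0 * -4)                00111111111111111111111111111111
step 5: d <- -8                      00111111111111111111111111111111

Answer: 6 steps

c: -2,-1,6,6,6,6,6,6,6,6,6,6,6,6,6,6,6,6,6,6,6,6,6,6,6,6,6,6,6,6,6,6
d: 2,2,-8,-8,-8,-8,-8,-8,-8,-8,-8,-8,-8,-8,-8,-8,-8,-8,-8,-8,-8,-8,-8,-8,-8,-8,-8,-8,-8,-8,-8,-8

steps = 6; useful = 156; efficiency = 156/192 = 13/16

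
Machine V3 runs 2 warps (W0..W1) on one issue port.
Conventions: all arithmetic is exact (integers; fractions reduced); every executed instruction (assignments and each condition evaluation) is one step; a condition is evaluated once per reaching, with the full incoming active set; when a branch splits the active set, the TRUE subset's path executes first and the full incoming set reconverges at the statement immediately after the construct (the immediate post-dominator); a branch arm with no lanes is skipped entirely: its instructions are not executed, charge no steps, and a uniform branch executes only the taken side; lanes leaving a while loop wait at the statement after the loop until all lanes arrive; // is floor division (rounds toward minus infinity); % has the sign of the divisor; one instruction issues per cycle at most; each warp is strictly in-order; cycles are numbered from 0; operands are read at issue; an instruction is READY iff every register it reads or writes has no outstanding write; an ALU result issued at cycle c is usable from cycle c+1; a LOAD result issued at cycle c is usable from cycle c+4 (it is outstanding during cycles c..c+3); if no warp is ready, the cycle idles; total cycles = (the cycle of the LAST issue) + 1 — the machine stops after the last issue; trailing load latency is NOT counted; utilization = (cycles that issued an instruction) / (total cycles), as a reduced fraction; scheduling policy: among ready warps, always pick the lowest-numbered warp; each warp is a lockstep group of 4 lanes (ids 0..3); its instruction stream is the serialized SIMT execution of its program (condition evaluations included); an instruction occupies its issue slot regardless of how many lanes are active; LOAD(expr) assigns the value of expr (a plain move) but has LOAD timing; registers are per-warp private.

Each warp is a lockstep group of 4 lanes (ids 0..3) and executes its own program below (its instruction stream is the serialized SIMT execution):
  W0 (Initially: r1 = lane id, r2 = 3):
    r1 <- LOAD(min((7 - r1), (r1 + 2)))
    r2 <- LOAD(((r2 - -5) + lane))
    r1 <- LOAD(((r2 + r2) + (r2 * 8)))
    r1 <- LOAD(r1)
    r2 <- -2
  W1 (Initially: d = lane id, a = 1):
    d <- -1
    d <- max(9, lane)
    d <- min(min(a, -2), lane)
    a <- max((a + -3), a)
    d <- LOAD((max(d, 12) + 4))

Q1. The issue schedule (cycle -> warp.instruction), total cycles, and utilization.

cycle 0: W0.I0
cycle 1: W0.I1
cycle 2: W1.I0
cycle 3: W1.I1
cycle 4: W1.I2
cycle 5: W0.I2
cycle 6: W1.I3
cycle 7: W1.I4
cycle 8: idle
cycle 9: W0.I3
cycle 10: W0.I4

Answer: 11 cycles, utilization 10/11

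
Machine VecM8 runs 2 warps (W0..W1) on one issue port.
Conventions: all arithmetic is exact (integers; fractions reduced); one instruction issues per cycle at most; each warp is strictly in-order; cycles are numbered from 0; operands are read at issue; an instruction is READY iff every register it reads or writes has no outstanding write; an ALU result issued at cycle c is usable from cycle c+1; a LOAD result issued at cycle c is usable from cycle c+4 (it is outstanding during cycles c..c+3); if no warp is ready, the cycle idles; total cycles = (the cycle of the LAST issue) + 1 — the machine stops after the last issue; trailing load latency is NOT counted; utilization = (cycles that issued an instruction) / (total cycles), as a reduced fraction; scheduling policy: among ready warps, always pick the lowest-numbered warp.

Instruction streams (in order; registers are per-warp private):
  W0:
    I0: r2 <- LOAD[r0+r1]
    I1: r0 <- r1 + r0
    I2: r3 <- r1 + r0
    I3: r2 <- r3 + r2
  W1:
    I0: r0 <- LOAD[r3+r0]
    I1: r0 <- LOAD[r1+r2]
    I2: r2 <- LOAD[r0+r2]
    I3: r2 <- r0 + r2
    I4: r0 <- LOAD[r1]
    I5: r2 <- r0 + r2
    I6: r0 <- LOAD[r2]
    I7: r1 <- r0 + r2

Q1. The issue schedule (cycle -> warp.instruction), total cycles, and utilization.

cycle 0: W0.I0
cycle 1: W0.I1
cycle 2: W0.I2
cycle 3: W1.I0
cycle 4: W0.I3
cycle 5: idle
cycle 6: idle
cycle 7: W1.I1
cycle 8: idle
cycle 9: idle
cycle 10: idle
cycle 11: W1.I2
cycle 12: idle
cycle 13: idle
cycle 14: idle
cycle 15: W1.I3
cycle 16: W1.I4
cycle 17: idle
cycle 18: idle
cycle 19: idle
cycle 20: W1.I5
cycle 21: W1.I6
cycle 22: idle
cycle 23: idle
cycle 24: idle
cycle 25: W1.I7

Answer: 26 cycles, utilization 6/13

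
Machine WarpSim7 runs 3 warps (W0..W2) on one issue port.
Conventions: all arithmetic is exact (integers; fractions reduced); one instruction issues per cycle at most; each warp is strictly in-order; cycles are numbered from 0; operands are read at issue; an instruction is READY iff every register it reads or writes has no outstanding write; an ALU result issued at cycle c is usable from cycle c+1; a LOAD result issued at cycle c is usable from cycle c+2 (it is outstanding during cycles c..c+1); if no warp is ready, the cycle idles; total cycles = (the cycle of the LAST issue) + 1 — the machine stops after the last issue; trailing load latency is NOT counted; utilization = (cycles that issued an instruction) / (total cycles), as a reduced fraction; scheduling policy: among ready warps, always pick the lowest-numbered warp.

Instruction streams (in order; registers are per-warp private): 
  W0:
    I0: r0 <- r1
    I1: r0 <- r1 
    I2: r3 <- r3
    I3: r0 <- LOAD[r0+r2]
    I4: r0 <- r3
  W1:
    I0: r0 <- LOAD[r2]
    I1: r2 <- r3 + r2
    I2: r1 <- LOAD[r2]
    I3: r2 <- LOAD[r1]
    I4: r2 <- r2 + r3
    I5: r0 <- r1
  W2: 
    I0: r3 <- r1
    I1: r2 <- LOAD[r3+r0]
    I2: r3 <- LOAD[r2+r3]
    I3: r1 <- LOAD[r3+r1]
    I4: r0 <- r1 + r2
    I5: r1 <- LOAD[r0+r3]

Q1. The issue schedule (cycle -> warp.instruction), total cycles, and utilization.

cycle 0: W0.I0
cycle 1: W0.I1
cycle 2: W0.I2
cycle 3: W0.I3
cycle 4: W1.I0
cycle 5: W0.I4
cycle 6: W1.I1
cycle 7: W1.I2
cycle 8: W2.I0
cycle 9: W1.I3
cycle 10: W2.I1
cycle 11: W1.I4
cycle 12: W1.I5
cycle 13: W2.I2
cycle 14: idle
cycle 15: W2.I3
cycle 16: idle
cycle 17: W2.I4
cycle 18: W2.I5

Answer: 19 cycles, utilization 17/19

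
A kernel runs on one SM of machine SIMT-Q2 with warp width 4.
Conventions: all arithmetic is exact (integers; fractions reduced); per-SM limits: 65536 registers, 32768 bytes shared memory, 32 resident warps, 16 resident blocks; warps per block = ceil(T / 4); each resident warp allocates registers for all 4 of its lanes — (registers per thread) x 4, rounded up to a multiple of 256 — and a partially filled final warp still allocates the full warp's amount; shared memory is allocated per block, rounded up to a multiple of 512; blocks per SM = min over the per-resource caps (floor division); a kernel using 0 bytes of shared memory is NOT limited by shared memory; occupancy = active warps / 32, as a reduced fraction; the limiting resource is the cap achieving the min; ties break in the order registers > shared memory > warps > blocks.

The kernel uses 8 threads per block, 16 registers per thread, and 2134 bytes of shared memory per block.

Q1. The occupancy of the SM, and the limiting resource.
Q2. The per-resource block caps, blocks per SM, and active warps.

Answer: occupancy 3/4, limited by shared memory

registers: 128 blocks
shared memory: 12 blocks
warps: 16 blocks
blocks: 16 blocks

Answer: 12 blocks, 24 active warps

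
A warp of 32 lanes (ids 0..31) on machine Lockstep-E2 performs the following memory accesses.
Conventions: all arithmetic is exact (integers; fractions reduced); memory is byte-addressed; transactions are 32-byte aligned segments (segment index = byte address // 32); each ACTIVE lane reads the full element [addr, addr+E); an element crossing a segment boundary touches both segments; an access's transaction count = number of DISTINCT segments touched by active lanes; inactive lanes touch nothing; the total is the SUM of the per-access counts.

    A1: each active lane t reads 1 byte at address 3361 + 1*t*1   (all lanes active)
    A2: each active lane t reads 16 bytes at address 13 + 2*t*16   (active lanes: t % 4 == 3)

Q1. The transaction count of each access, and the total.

A1: 2 transactions
A2: 8 transactions

Answer: 2,8; total 10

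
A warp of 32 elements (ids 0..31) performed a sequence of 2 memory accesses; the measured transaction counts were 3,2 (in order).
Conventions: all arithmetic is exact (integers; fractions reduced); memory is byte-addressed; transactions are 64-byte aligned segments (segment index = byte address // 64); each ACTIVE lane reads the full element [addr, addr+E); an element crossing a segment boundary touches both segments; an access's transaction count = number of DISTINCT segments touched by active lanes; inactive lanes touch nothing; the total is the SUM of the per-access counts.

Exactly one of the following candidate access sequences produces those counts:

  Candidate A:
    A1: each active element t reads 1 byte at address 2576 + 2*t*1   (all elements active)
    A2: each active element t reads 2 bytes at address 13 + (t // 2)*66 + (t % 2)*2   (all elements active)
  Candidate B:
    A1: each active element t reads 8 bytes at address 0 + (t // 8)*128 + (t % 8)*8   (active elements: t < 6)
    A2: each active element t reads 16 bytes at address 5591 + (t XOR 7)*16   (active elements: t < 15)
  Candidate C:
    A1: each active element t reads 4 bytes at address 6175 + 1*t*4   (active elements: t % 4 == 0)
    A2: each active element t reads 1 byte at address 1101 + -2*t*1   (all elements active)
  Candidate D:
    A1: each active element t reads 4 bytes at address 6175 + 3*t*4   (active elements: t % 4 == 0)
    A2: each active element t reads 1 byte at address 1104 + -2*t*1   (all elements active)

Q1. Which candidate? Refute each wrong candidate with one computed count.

A: A1 gives 2 transactions, not 3
B: A1 gives 1 transaction, not 3
D: A1 gives 6 transactions, not 3
C: all counts match (3,2)

Answer: C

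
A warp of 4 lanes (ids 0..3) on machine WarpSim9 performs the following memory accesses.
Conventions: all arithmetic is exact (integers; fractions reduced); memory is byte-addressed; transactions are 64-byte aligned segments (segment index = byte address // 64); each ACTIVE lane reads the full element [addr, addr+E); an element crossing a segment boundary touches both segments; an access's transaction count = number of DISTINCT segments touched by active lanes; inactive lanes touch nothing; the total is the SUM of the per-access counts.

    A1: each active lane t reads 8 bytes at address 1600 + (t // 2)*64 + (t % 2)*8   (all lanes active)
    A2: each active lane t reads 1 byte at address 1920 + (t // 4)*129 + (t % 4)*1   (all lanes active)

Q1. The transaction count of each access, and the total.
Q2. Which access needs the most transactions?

A1: 2 transactions
A2: 1 transaction

Answer: 2,1; total 3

Answer: A1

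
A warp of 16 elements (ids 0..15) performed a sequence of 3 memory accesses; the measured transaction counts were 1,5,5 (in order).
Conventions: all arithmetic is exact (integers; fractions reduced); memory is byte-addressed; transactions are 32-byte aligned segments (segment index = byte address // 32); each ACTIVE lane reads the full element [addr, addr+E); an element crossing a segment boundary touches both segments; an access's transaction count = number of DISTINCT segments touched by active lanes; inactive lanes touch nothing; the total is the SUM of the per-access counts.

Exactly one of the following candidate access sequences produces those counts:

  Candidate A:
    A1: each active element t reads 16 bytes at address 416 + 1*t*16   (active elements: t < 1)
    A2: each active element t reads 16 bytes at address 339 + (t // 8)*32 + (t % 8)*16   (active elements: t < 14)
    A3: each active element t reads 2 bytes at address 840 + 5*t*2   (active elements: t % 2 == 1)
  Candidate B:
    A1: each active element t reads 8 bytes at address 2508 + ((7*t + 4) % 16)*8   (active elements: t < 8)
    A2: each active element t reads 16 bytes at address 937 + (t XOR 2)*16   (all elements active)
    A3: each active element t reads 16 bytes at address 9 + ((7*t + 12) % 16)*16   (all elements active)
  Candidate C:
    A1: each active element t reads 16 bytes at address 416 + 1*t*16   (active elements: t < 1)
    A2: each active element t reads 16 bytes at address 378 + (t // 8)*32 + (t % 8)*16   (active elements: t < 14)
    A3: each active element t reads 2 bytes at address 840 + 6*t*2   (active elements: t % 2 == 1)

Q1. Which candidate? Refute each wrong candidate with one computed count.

B: A1 gives 5 transactions, not 1
C: A3 gives 6 transactions, not 5
A: all counts match (1,5,5)

Answer: A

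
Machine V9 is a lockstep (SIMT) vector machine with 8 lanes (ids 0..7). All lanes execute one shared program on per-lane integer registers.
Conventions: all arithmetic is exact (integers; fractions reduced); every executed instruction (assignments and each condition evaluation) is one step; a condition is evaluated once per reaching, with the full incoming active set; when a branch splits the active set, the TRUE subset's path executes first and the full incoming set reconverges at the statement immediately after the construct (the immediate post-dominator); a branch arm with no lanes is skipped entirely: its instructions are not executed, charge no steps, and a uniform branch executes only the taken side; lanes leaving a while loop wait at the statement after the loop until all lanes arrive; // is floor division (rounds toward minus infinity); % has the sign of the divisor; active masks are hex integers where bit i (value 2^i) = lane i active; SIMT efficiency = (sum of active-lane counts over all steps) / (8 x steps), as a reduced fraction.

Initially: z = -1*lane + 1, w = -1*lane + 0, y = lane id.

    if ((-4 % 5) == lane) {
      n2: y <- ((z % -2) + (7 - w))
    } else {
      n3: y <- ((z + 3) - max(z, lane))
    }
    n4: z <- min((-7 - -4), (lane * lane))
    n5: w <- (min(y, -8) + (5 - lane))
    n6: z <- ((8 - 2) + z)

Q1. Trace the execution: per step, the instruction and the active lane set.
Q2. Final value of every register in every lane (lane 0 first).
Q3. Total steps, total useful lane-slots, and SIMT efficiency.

step 0: eval ((-4 % 5) == lane)      0xff
step 1: y <- ((z % -2) + (7 - w))    0x02
step 2: y <- ((z + 3) - max(z, lane)) 0xfd
step 3: z <- min((-7 - -4), (lane * lane)) 0xff
step 4: w <- (min(y, -8) + (5 - lane)) 0xff
step 5: z <- ((8 - 2) + z)           0xff

Answer: 6 steps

z: 3,3,3,3,3,3,3,3
w: -3,-4,-5,-6,-7,-8,-9,-12
y: 3,8,0,-2,-4,-6,-8,-10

steps = 6; useful = 40; efficiency = 40/48 = 5/6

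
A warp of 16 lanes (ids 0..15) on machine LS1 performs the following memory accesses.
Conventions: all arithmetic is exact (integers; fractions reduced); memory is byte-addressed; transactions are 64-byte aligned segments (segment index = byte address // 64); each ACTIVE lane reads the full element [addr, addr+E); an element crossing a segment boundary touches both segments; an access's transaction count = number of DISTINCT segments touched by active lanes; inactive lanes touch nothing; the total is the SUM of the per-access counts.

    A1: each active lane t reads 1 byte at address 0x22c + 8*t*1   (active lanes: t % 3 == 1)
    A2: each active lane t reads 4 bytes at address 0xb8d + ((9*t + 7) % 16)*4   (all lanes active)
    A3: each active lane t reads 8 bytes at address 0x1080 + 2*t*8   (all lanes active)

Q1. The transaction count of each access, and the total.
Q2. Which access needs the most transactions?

A1: 3 transactions
A2: 2 transactions
A3: 4 transactions

Answer: 3,2,4; total 9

Answer: A3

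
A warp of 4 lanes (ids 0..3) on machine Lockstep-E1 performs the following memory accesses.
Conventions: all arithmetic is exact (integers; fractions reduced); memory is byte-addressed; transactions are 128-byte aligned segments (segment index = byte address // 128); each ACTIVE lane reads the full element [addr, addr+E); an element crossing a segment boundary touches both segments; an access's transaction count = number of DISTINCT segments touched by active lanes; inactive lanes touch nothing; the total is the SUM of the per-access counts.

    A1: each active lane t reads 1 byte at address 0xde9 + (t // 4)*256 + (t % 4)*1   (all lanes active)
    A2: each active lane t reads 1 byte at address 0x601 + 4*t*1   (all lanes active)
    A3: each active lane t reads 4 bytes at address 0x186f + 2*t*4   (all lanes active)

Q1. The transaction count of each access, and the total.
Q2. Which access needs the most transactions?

A1: 1 transaction
A2: 1 transaction
A3: 2 transactions

Answer: 1,1,2; total 4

Answer: A3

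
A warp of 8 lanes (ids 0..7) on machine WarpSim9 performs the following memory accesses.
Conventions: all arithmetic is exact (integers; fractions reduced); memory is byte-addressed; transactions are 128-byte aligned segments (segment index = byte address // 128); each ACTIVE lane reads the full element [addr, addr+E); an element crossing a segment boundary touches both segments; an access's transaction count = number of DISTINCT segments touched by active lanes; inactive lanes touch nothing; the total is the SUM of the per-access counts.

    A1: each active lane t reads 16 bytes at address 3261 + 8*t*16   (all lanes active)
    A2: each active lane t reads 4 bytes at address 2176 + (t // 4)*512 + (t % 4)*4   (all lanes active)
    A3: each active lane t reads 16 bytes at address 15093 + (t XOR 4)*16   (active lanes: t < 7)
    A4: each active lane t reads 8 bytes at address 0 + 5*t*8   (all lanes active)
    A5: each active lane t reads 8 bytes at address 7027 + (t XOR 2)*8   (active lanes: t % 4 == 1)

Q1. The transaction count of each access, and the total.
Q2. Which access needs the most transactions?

A1: 8 transactions
A2: 2 transactions
A3: 2 transactions
A4: 3 transactions
A5: 1 transaction

Answer: 8,2,2,3,1; total 16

Answer: A1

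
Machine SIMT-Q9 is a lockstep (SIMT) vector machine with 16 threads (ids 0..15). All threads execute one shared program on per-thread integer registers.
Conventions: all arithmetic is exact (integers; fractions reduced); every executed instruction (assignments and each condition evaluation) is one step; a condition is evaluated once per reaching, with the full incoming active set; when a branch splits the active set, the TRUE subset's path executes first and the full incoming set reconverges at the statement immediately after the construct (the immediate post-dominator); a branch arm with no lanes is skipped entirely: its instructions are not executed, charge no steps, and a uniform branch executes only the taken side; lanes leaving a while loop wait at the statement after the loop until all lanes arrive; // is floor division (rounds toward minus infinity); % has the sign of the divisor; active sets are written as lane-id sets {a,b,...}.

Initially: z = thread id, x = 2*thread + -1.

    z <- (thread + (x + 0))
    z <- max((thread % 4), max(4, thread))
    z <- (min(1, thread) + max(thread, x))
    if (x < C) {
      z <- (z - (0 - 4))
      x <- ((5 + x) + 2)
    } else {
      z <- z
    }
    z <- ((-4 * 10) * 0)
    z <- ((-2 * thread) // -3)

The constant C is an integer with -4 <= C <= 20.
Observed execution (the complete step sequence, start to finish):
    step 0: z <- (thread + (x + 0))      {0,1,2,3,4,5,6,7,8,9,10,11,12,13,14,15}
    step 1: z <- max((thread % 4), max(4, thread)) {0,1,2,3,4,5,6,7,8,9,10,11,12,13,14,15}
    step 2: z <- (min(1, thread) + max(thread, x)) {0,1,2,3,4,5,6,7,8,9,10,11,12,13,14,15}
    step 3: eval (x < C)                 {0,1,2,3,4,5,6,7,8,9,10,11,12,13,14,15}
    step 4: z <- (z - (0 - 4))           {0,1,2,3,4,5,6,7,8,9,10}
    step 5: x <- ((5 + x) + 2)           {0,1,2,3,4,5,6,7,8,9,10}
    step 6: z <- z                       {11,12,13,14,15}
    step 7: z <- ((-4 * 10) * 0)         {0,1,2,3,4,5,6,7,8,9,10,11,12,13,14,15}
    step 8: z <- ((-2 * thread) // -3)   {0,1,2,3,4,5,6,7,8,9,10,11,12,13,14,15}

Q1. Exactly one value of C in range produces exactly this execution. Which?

Answer: C = 20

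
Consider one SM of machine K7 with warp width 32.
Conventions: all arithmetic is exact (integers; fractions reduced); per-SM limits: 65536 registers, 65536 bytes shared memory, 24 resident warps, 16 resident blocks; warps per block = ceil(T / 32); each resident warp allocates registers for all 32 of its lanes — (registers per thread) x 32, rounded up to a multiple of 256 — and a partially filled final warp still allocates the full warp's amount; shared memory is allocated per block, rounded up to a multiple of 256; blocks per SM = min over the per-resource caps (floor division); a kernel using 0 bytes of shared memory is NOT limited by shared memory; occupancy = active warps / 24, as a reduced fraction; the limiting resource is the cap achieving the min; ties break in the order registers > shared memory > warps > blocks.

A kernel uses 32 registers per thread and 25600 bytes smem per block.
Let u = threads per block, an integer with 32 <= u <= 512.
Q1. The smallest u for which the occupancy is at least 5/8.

Answer: u = 225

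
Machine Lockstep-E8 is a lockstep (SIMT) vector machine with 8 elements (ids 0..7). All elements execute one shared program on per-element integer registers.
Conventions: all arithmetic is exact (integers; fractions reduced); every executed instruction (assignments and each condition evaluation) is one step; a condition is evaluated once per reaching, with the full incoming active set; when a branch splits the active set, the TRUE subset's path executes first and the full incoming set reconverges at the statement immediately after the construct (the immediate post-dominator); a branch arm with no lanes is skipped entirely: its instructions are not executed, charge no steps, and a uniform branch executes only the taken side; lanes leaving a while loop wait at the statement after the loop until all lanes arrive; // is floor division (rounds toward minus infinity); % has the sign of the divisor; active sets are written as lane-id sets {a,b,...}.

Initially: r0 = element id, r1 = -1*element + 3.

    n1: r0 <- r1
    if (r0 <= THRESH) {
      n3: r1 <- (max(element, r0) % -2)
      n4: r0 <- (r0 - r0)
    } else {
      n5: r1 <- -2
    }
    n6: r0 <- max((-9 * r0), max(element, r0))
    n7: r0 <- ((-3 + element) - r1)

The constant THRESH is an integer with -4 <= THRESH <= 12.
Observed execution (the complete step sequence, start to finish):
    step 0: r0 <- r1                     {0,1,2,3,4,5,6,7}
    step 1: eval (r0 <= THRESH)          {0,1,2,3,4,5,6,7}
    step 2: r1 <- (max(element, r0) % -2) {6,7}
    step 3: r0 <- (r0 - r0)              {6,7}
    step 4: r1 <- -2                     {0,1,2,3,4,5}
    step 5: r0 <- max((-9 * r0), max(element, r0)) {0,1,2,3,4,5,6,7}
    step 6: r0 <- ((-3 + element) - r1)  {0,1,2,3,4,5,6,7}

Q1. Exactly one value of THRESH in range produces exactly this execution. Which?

Answer: THRESH = -3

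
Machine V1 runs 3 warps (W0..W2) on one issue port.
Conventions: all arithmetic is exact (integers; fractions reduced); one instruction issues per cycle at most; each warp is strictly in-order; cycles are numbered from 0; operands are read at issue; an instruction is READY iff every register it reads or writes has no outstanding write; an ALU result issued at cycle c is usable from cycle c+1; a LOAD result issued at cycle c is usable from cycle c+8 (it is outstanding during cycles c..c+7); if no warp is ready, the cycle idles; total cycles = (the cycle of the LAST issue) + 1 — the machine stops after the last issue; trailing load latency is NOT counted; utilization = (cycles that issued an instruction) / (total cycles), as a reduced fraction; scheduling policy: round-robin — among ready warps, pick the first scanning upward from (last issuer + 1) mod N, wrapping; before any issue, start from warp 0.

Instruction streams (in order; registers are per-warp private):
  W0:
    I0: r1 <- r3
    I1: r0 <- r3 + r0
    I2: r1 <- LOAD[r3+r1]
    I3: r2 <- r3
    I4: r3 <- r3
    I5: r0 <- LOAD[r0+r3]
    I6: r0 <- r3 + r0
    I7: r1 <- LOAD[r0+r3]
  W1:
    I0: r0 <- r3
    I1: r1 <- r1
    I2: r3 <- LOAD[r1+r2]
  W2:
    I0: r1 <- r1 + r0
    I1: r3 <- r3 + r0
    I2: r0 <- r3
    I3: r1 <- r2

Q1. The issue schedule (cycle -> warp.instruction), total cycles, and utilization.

cycle 0: W0.I0
cycle 1: W1.I0
cycle 2: W2.I0
cycle 3: W0.I1
cycle 4: W1.I1
cycle 5: W2.I1
cycle 6: W0.I2
cycle 7: W1.I2
cycle 8: W2.I2
cycle 9: W0.I3
cycle 10: W2.I3
cycle 11: W0.I4
cycle 12: W0.I5
cycle 13: idle
cycle 14: idle
cycle 15: idle
cycle 16: idle
cycle 17: idle
cycle 18: idle
cycle 19: idle
cycle 20: W0.I6
cycle 21: W0.I7

Answer: 22 cycles, utilization 15/22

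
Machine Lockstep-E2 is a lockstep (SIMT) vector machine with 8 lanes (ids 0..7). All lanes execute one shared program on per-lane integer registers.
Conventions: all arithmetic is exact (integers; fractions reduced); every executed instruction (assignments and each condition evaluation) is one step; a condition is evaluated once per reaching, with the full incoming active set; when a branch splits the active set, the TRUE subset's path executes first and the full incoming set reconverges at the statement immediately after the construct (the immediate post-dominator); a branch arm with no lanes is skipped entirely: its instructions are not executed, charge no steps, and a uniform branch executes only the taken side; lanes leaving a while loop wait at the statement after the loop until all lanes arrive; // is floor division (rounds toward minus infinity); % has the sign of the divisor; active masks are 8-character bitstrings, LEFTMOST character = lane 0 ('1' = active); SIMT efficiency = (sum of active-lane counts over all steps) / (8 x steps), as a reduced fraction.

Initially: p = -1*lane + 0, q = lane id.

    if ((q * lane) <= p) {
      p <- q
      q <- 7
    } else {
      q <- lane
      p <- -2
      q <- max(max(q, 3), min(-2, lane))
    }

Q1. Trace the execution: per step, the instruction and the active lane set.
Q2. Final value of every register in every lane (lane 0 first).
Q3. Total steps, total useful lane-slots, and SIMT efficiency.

step 0: eval ((q * lane) <= p)       11111111
step 1: p <- q                       10000000
step 2: q <- 7                       10000000
step 3: q <- lane                    01111111
step 4: p <- -2                      01111111
step 5: q <- max(max(q, 3), min(-2, lane)) 01111111

Answer: 6 steps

p: 0,-2,-2,-2,-2,-2,-2,-2
q: 7,3,3,3,4,5,6,7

steps = 6; useful = 31; efficiency = 31/48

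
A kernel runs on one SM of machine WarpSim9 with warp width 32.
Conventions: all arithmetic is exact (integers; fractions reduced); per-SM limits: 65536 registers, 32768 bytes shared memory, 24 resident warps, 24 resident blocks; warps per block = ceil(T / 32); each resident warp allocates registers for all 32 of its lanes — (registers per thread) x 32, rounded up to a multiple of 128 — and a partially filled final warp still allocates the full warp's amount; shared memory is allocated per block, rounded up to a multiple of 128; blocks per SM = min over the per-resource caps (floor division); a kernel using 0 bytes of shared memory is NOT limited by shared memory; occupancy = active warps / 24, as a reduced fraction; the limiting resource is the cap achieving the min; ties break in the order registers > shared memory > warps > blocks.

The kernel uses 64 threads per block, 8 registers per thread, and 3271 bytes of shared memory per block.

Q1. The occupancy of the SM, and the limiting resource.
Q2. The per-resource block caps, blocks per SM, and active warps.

Answer: occupancy 3/4, limited by shared memory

registers: 128 blocks
shared memory: 9 blocks
warps: 12 blocks
blocks: 24 blocks

Answer: 9 blocks, 18 active warps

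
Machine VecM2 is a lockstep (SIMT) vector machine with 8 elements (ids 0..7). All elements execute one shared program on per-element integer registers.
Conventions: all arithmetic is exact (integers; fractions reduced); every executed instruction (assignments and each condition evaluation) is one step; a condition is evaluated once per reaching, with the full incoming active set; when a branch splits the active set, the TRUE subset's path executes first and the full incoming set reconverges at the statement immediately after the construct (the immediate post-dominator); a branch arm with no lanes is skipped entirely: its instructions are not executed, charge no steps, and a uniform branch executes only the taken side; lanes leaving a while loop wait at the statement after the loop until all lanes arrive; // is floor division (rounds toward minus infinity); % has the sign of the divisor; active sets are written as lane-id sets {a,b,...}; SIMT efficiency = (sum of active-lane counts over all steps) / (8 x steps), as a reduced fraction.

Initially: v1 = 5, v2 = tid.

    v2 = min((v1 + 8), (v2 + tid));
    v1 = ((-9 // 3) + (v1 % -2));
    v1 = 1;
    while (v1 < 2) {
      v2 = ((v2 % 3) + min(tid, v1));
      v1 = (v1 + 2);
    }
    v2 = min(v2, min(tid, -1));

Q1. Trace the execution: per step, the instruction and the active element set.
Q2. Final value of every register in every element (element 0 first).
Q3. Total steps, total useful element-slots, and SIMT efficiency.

step 0: v2 <- min((v1 + 8), (v2 + tid)) {0,1,2,3,4,5,6,7}
step 1: v1 <- ((-9 // 3) + (v1 % -2)) {0,1,2,3,4,5,6,7}
step 2: v1 <- 1                      {0,1,2,3,4,5,6,7}
step 3: eval (v1 < 2)                {0,1,2,3,4,5,6,7}
step 4: v2 <- ((v2 % 3) + min(tid, v1)) {0,1,2,3,4,5,6,7}
step 5: v1 <- (v1 + 2)               {0,1,2,3,4,5,6,7}
step 6: eval (v1 < 2)                {0,1,2,3,4,5,6,7}
step 7: v2 <- min(v2, min(tid, -1))  {0,1,2,3,4,5,6,7}

Answer: 8 steps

v1: 3,3,3,3,3,3,3,3
v2: -1,-1,-1,-1,-1,-1,-1,-1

steps = 8; useful = 64; efficiency = 64/64 = 1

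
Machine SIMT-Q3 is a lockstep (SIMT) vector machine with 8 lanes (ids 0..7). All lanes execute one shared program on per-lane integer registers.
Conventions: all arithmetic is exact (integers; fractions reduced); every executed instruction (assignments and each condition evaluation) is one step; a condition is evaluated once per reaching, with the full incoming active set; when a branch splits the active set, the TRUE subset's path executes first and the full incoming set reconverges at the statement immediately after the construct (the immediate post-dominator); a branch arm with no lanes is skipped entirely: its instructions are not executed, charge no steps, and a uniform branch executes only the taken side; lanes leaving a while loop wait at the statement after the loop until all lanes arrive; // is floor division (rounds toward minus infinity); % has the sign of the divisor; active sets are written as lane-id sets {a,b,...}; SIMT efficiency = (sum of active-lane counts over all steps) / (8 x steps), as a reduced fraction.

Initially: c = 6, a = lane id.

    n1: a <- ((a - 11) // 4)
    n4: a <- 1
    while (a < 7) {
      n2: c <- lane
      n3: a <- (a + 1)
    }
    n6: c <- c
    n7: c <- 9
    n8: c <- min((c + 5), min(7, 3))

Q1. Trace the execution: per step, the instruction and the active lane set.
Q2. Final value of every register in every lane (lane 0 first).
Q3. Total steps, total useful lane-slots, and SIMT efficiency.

step 0: a <- ((a - 11) // 4)         {0,1,2,3,4,5,6,7}
step 1: a <- 1                       {0,1,2,3,4,5,6,7}
step 2: eval (a < 7)                 {0,1,2,3,4,5,6,7}
step 3: c <- lane                    {0,1,2,3,4,5,6,7}
step 4: a <- (a + 1)                 {0,1,2,3,4,5,6,7}
step 5: eval (a < 7)                 {0,1,2,3,4,5,6,7}
step 6: c <- lane                    {0,1,2,3,4,5,6,7}
step 7: a <- (a + 1)                 {0,1,2,3,4,5,6,7}
step 8: eval (a < 7)                 {0,1,2,3,4,5,6,7}
step 9: c <- lane                    {0,1,2,3,4,5,6,7}
step 10: a <- (a + 1)                 {0,1,2,3,4,5,6,7}
step 11: eval (a < 7)                 {0,1,2,3,4,5,6,7}
step 12: c <- lane                    {0,1,2,3,4,5,6,7}
step 13: a <- (a + 1)                 {0,1,2,3,4,5,6,7}
step 14: eval (a < 7)                 {0,1,2,3,4,5,6,7}
step 15: c <- lane                    {0,1,2,3,4,5,6,7}
step 16: a <- (a + 1)                 {0,1,2,3,4,5,6,7}
step 17: eval (a < 7)                 {0,1,2,3,4,5,6,7}
step 18: c <- lane                    {0,1,2,3,4,5,6,7}
step 19: a <- (a + 1)                 {0,1,2,3,4,5,6,7}
step 20: eval (a < 7)                 {0,1,2,3,4,5,6,7}
step 21: c <- c                       {0,1,2,3,4,5,6,7}
step 22: c <- 9                       {0,1,2,3,4,5,6,7}
step 23: c <- min((c + 5), min(7, 3)) {0,1,2,3,4,5,6,7}

Answer: 24 steps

c: 3,3,3,3,3,3,3,3
a: 7,7,7,7,7,7,7,7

steps = 24; useful = 192; efficiency = 192/192 = 1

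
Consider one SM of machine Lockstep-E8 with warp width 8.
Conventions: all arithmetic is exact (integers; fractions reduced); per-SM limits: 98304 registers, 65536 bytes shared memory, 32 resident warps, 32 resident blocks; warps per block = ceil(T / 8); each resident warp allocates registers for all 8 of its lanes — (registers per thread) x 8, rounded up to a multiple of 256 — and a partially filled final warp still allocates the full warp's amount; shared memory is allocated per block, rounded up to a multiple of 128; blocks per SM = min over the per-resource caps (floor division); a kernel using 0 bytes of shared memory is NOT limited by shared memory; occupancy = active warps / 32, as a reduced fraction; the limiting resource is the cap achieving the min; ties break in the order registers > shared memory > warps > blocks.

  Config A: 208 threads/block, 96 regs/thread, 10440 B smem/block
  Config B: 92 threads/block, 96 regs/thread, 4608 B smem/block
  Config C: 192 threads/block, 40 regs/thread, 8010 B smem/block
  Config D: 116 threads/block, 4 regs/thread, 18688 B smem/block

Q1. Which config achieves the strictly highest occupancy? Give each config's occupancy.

occupancies: A 13/16, B 3/4, C 3/4, D 15/16

Answer: D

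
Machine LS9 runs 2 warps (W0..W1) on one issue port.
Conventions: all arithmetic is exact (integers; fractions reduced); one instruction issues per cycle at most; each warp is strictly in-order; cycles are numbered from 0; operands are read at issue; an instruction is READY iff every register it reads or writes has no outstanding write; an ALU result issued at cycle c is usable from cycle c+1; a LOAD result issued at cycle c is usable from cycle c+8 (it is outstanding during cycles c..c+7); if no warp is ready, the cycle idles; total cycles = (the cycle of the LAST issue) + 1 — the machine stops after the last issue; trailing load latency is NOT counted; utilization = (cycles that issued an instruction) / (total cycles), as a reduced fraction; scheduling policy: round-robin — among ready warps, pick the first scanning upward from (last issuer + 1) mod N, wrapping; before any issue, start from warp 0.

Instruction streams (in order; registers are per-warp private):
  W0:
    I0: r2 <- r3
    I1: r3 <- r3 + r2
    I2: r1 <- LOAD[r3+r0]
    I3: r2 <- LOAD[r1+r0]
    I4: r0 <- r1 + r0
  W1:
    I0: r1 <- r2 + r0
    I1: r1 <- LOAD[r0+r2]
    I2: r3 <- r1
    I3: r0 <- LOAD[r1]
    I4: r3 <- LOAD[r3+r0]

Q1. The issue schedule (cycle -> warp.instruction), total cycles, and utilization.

cycle 0: W0.I0
cycle 1: W1.I0
cycle 2: W0.I1
cycle 3: W1.I1
cycle 4: W0.I2
cycle 5: idle
cycle 6: idle
cycle 7: idle
cycle 8: idle
cycle 9: idle
cycle 10: idle
cycle 11: W1.I2
cycle 12: W0.I3
cycle 13: W1.I3
cycle 14: W0.I4
cycle 15: idle
cycle 16: idle
cycle 17: idle
cycle 18: idle
cycle 19: idle
cycle 20: idle
cycle 21: W1.I4

Answer: 22 cycles, utilization 5/11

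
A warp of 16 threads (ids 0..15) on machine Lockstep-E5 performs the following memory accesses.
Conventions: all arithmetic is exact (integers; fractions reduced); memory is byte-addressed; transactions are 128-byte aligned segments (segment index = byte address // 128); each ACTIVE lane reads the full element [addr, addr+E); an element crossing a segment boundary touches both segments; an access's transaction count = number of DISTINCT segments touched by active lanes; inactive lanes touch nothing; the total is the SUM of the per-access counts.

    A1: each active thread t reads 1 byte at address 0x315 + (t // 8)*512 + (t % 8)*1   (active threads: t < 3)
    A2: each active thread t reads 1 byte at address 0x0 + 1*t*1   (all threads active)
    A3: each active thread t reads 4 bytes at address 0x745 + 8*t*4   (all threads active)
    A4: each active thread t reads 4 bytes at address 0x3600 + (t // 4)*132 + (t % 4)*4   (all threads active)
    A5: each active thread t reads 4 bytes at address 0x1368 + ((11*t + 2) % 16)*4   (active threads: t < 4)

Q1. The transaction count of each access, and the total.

A1: 1 transaction
A2: 1 transaction
A3: 5 transactions
A4: 4 transactions
A5: 2 transactions

Answer: 1,1,5,4,2; total 13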